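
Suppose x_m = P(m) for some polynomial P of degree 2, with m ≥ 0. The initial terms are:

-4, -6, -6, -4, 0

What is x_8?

36

1st diffs: -2, 0, 2, 4.
2nd diffs: 2, 2, 2 (constant).
So x_m = m^2 - 3m - 4.
Evaluating at m = 8 gives x_8 = 36.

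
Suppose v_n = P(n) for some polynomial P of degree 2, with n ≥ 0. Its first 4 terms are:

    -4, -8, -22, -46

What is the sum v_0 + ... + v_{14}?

-5030

1st diffs: -4, -14, -24.
2nd diffs: -10, -10 (constant).
So v_n = -5n^2 + n - 4.
Continuing: …, -80, -124, -178, -242, …, v_{14} = -970.
Summing n = 0..14 (15 terms) gives -5030.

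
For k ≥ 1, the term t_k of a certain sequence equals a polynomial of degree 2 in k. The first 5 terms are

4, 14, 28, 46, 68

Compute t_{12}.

1st diffs: 10, 14, 18, 22.
2nd diffs: 4, 4, 4 (constant).
So t_k = 2k^2 + 4k - 2.
Evaluating at k = 12 gives t_{12} = 334.

334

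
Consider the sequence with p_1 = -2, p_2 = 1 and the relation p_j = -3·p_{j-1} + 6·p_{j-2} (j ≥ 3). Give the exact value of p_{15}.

Applying the relation repeatedly:
p_3 = -15;  p_4 = 51;  p_5 = -243;  …;  p_{12} = 7276635;  p_{13} = -31815747;  p_{14} = 139107051;  p_{15} = -608215635.

-608215635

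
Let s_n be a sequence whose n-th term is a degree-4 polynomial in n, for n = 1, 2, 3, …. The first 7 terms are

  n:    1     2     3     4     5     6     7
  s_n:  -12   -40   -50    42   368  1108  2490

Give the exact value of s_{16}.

1st diffs: -28, -10, 92, 326, 740, 1382.
2nd diffs: 18, 102, 234, 414, 642.
3rd diffs: 84, 132, 180, 228.
4th diffs: 48, 48, 48 (constant).
Newton forward-difference form: s_n = -12 + (-28)·C(n-1,1) + 18·C(n-1,2) + 84·C(n-1,3) + 48·C(n-1,4).
At n = 16: n-1 = 15, so s_{16} = -12 - 420 + 1890 + 38220 + 65520 = 105198.

105198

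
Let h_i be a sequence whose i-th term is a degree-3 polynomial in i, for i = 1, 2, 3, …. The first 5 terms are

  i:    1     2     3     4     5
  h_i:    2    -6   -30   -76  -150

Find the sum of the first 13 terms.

1st diffs: -8, -24, -46, -74.
2nd diffs: -16, -22, -28.
3rd diffs: -6, -6 (constant).
Newton forward-difference form: h_i = 2 + (-8)·C(i-1,1) + (-16)·C(i-1,2) + (-6)·C(i-1,3).
Continuing: …, -258, -406, -600, -846, …, h_{13} = -2470.
Summing i = 1..13 (13 terms) gives -9464.

-9464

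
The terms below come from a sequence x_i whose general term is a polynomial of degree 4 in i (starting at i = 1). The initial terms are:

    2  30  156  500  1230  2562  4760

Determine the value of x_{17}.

166770

1st diffs: 28, 126, 344, 730, 1332, 2198.
2nd diffs: 98, 218, 386, 602, 866.
3rd diffs: 120, 168, 216, 264.
4th diffs: 48, 48, 48 (constant).
So x_i = 2i^4 - i^2 + i.
Evaluating at i = 17 gives x_{17} = 166770.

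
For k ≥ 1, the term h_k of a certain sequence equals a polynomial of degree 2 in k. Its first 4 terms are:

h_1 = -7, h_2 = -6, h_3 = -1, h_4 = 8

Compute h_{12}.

1st diffs: 1, 5, 9.
2nd diffs: 4, 4 (constant).
So h_k = 2k^2 - 5k - 4.
Evaluating at k = 12 gives h_{12} = 224.

224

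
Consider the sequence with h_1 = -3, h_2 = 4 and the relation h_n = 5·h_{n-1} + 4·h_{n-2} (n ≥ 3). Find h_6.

1784

Compute successive terms:
h_3 = 8  h_4 = 56  h_5 = 312  h_6 = 1784.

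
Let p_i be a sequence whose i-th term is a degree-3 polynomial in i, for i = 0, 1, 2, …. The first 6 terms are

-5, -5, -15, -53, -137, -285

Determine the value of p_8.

1st diffs: 0, -10, -38, -84, -148.
2nd diffs: -10, -28, -46, -64.
3rd diffs: -18, -18, -18 (constant).
Newton forward-difference form: p_i = -5 + (-10)·C(i,2) + (-18)·C(i,3).
At i = 8: i = 8, so p_8 = -5 - 280 - 1008 = -1293.

-1293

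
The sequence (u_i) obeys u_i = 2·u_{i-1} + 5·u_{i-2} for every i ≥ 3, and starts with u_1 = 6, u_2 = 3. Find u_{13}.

Applying the relation repeatedly:
u_3 = 36, u_4 = 87, u_5 = 354, …, u_{10} = 165003, u_{11} = 569676, u_{12} = 1964367, u_{13} = 6777114.

6777114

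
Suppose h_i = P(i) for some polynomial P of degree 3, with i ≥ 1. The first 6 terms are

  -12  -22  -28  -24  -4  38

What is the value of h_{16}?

1st diffs: -10, -6, 4, 20, 42.
2nd diffs: 4, 10, 16, 22.
3rd diffs: 6, 6, 6 (constant).
Newton forward-difference form: h_i = -12 + (-10)·C(i-1,1) + 4·C(i-1,2) + 6·C(i-1,3).
At i = 16: i-1 = 15, so h_{16} = -12 - 150 + 420 + 2730 = 2988.

2988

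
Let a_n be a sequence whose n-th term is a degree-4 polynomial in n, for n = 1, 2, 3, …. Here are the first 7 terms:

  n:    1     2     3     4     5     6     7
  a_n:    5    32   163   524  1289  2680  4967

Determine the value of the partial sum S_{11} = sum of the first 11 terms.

82456

1st diffs: 27, 131, 361, 765, 1391, 2287.
2nd diffs: 104, 230, 404, 626, 896.
3rd diffs: 126, 174, 222, 270.
4th diffs: 48, 48, 48 (constant).
So a_n = 2n^4 + n^3 - 4n^2 + 2n + 4.
Continuing: 8468, 13549, 20624, 30155.
Summing n = 1..11 (11 terms) gives 82456.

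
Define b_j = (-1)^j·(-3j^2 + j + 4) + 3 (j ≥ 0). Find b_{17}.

(-1)^17 = -1; -3j^2 + j + 4 at j=17 is -846; so b_{17} = 849.

849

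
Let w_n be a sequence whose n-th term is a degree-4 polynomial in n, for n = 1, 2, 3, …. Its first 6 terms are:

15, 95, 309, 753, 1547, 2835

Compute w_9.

1st diffs: 80, 214, 444, 794, 1288.
2nd diffs: 134, 230, 350, 494.
3rd diffs: 96, 120, 144.
4th diffs: 24, 24 (constant).
So w_n = n^4 + 6n^3 + 6n^2 + 5n - 3.
Evaluating at n = 9 gives w_9 = 11463.

11463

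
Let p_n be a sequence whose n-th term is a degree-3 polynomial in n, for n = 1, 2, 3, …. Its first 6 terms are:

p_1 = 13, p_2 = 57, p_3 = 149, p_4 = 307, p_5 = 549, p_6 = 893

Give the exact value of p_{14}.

1st diffs: 44, 92, 158, 242, 344.
2nd diffs: 48, 66, 84, 102.
3rd diffs: 18, 18, 18 (constant).
Newton forward-difference form: p_n = 13 + 44·C(n-1,1) + 48·C(n-1,2) + 18·C(n-1,3).
At n = 14: n-1 = 13, so p_{14} = 13 + 572 + 3744 + 5148 = 9477.

9477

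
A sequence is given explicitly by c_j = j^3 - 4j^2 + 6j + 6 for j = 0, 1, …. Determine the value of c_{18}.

c_{18} = 1·18^3 - 4·18^2 + 6·18 + 6 = 4650.

4650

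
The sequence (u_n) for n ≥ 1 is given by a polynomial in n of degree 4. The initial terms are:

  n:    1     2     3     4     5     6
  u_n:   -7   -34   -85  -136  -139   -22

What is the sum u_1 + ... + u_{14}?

1st diffs: -27, -51, -51, -3, 117.
2nd diffs: -24, 0, 48, 120.
3rd diffs: 24, 48, 72.
4th diffs: 24, 24 (constant).
Newton forward-difference form: u_n = -7 + (-27)·C(n-1,1) + (-24)·C(n-1,2) + 24·C(n-1,3) + 24·C(n-1,4).
Continuing: …, 311, 980, 2129, 3926, …, u_{14} = 21794.
Summing n = 1..14 (14 terms) gives 60781.

60781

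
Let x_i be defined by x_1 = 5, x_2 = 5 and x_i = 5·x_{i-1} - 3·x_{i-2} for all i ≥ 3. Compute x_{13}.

Applying the relation repeatedly:
x_3 = 10;  x_4 = 35;  x_5 = 145;  …;  x_{10} = 212255;  x_{11} = 913285;  x_{12} = 3929660;  x_{13} = 16908445.

16908445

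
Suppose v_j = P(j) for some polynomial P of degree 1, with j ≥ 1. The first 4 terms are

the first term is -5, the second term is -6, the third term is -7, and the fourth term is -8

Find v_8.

-12

1st diffs: -1, -1, -1 (constant).
So v_j = -j - 4.
Evaluating at j = 8 gives v_8 = -12.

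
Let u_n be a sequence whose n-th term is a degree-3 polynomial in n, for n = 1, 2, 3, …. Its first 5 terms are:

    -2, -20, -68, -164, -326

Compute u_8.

-1388

1st diffs: -18, -48, -96, -162.
2nd diffs: -30, -48, -66.
3rd diffs: -18, -18 (constant).
Newton forward-difference form: u_n = -2 + (-18)·C(n-1,1) + (-30)·C(n-1,2) + (-18)·C(n-1,3).
At n = 8: n-1 = 7, so u_8 = -2 - 126 - 630 - 630 = -1388.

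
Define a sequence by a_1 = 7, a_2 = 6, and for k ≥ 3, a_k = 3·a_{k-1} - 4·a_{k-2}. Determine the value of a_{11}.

1382

a_3 = -10; a_4 = -54; a_5 = -122; a_6 = -150; a_7 = 38; a_8 = 714; a_9 = 1990; a_{10} = 3114; a_{11} = 1382.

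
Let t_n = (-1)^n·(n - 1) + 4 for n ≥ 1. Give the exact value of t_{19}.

-14

(-1)^19 = -1; n - 1 at n=19 is 18; so t_{19} = -14.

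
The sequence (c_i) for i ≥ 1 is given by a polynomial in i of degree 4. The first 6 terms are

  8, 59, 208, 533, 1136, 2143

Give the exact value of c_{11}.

1st diffs: 51, 149, 325, 603, 1007.
2nd diffs: 98, 176, 278, 404.
3rd diffs: 78, 102, 126.
4th diffs: 24, 24 (constant).
So c_i = i^4 + 3i^3 + 6i^2 - 3i + 1.
Evaluating at i = 11 gives c_{11} = 19328.

19328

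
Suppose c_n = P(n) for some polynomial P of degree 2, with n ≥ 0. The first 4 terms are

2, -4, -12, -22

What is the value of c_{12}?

1st diffs: -6, -8, -10.
2nd diffs: -2, -2 (constant).
Newton forward-difference form: c_n = 2 + (-6)·C(n,1) + (-2)·C(n,2).
At n = 12: n = 12, so c_{12} = 2 - 72 - 132 = -202.

-202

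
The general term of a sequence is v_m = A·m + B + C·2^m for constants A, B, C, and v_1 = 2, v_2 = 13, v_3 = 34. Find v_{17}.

The three given values yield: A + B + 2C = 2; 2A + B + 4C = 13; 3A + B + 8C = 34.
Subtracting the first from the second: A + 2C = 11.
Subtracting the second from the third: A + 4C = 21.
Solving: C = 5, A = 1, then B = -9.
So v_m = 1·m + (-9) + 5·2^m; at m=17 this is 655368.

655368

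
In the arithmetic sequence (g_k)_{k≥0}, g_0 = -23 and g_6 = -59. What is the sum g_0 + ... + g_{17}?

Common difference d = (-59 - (-23)) / (6 - 0) = -6.
g_k = -23 + (k - 0)·(-6).
g_{17} = -125; S = 18·(-23 + (-125))/2 = -1332.

-1332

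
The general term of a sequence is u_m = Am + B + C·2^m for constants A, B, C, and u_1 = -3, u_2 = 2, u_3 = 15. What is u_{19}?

2097087

At m = 1, 2, 3: A + B + 2C = -3; 2A + B + 4C = 2; 3A + B + 8C = 15.
Subtracting the first from the second: A + 2C = 5.
Subtracting the second from the third: A + 4C = 13.
Solving: C = 4, A = -3, then B = -8.
Therefore u_{19} = -57 + (-8) + 4·524288 = 2097087.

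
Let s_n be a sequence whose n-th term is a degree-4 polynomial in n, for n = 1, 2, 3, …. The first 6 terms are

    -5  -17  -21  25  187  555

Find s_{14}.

1st diffs: -12, -4, 46, 162, 368.
2nd diffs: 8, 50, 116, 206.
3rd diffs: 42, 66, 90.
4th diffs: 24, 24 (constant).
So s_n = n^4 - 3n^3 - 3n^2 + 3n - 3.
Evaluating at n = 14 gives s_{14} = 29635.

29635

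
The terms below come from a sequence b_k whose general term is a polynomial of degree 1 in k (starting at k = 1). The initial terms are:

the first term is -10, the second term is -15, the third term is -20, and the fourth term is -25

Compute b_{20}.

1st diffs: -5, -5, -5 (constant).
So b_k = -5k - 5.
Evaluating at k = 20 gives b_{20} = -105.

-105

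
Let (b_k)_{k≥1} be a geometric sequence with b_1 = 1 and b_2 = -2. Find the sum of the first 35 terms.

11453246123

Common ratio r = -2.
b_k = 1·(-2)^(k-1).
S = 1·((-2)^35 - 1)/(-2 - 1) = 1·(-34359738368 - 1)/(-3) = 11453246123.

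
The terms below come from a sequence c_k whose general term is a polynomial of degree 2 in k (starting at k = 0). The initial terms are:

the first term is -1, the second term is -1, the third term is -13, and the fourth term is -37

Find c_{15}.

1st diffs: 0, -12, -24.
2nd diffs: -12, -12 (constant).
Newton forward-difference form: c_k = -1 + (-12)·C(k,2).
At k = 15: k = 15, so c_{15} = -1 - 1260 = -1261.

-1261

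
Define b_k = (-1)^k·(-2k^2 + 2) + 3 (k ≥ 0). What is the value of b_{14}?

-387

(-1)^14 = 1; -2k^2 + 2 at k=14 is -390; so b_{14} = -387.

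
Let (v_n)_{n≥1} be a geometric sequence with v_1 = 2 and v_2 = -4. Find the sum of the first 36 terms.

Common ratio r = -2.
v_n = 2·(-2)^(n-1).
S = 2·((-2)^36 - 1)/(-2 - 1) = 2·(68719476736 - 1)/(-3) = -45812984490.

-45812984490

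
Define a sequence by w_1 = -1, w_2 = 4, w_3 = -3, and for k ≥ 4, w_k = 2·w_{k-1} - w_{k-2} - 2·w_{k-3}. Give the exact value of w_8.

Step forward from the initial values:
w_4 = -8;  w_5 = -21;  w_6 = -28;  w_7 = -19;  w_8 = 32.

32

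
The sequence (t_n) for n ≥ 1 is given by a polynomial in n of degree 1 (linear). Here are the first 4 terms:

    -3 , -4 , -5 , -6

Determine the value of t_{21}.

1st diffs: -1, -1, -1 (constant).
So t_n = -n - 2.
Evaluating at n = 21 gives t_{21} = -23.

-23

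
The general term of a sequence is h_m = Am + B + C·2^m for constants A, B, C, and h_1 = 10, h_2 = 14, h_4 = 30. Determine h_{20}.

1048622

The three given values yield: A + B + 2C = 10; 2A + B + 4C = 14; 4A + B + 16C = 30.
Subtracting the first from the second: A + 2C = 4.
Subtracting the second from the third: 2A + 12C = 16.
Solving: C = 1, A = 2, then B = 6.
So h_m = 2·m + 6 + 1·2^m; at m=20 this is 1048622.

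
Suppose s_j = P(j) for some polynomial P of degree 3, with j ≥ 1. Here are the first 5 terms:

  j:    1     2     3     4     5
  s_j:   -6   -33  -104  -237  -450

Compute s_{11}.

-4416

1st diffs: -27, -71, -133, -213.
2nd diffs: -44, -62, -80.
3rd diffs: -18, -18 (constant).
So s_j = -3j^3 - 4j^2 + 6j - 5.
Evaluating at j = 11 gives s_{11} = -4416.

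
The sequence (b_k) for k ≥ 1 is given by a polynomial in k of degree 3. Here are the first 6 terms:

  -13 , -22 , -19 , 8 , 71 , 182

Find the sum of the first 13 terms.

11141

1st diffs: -9, 3, 27, 63, 111.
2nd diffs: 12, 24, 36, 48.
3rd diffs: 12, 12, 12 (constant).
Newton forward-difference form: b_k = -13 + (-9)·C(k-1,1) + 12·C(k-1,2) + 12·C(k-1,3).
Continuing: …, 353, 596, 923, 1346, …, b_{13} = 3311.
Summing k = 1..13 (13 terms) gives 11141.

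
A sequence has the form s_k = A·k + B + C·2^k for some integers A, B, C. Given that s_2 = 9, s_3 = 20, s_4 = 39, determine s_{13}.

16418

At k = 2, 3, 4: 2A + B + 4C = 9; 3A + B + 8C = 20; 4A + B + 16C = 39.
Subtracting the first from the second: A + 4C = 11.
Subtracting the second from the third: A + 8C = 19.
Solving: C = 2, A = 3, then B = -5.
So s_k = 3·k + (-5) + 2·2^k; at k=13 this is 16418.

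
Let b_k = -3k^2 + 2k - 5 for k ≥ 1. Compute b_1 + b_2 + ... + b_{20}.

-8290

Over k = 1..20: Σk = 210, Σk² = 2870.
Total = (-3)·2870 + (2)·210 + (-5)·20 = -8290.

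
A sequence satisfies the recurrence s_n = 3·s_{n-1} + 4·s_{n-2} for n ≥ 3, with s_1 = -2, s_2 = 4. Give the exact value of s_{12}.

1677724

Applying the relation repeatedly:
s_3 = 4  s_4 = 28  s_5 = 100  s_6 = 412  s_7 = 1636  s_8 = 6556  s_9 = 26212  s_{10} = 104860  s_{11} = 419428  s_{12} = 1677724.
(Characteristic roots are 4 and -1.)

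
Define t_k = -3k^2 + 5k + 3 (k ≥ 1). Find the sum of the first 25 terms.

-14875

Over k = 1..25: Σk = 325, Σk² = 5525.
Total = (-3)·5525 + (5)·325 + (3)·25 = -14875.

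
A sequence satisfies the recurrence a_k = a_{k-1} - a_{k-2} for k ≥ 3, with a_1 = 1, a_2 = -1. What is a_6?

2

Applying the relation repeatedly:
a_3 = -2; a_4 = -1; a_5 = 1; a_6 = 2.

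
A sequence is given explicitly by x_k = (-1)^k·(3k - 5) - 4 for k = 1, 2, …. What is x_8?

15

(-1)^8 = 1; 3k - 5 at k=8 is 19; so x_8 = 15.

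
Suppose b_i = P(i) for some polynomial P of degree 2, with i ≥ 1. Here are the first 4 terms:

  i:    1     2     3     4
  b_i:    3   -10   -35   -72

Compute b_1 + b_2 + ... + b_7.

1st diffs: -13, -25, -37.
2nd diffs: -12, -12 (constant).
Newton forward-difference form: b_i = 3 + (-13)·C(i-1,1) + (-12)·C(i-1,2).
Continuing: -121, -182, -255.
Summing i = 1..7 (7 terms) gives -672.

-672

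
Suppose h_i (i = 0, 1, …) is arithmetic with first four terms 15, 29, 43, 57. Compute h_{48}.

687

Common difference d = 14.
h_i = 15 + (i - 0)·14.
h_{48} = 15 + 48·14 = 687.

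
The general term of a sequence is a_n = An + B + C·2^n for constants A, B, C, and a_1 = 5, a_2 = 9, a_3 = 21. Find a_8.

Write the equations: A + B + 2C = 5; 2A + B + 4C = 9; 3A + B + 8C = 21.
Subtracting the first from the second: A + 2C = 4.
Subtracting the second from the third: A + 4C = 12.
Solving: C = 4, A = -4, then B = 1.
Therefore a_8 = -32 + 1 + 4·256 = 993.

993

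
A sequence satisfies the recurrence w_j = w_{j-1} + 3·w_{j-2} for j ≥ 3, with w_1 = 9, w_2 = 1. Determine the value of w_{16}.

w_3 = 28; w_4 = 31; w_5 = 115; …; w_{13} = 78601; w_{14} = 180529; w_{15} = 416332; w_{16} = 957919.

957919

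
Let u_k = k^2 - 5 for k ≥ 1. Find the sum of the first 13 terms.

Over k = 1..13: Σk = 91, Σk² = 819.
Total = (1)·819 + (-5)·13 = 754.

754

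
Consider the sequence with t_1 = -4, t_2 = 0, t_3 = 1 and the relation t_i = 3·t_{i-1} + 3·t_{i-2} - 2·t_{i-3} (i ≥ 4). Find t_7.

503

t_4 = 11;  t_5 = 36;  t_6 = 139;  t_7 = 503.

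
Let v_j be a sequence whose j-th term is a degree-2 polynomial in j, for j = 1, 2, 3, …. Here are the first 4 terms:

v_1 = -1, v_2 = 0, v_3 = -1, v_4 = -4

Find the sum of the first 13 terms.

1st diffs: 1, -1, -3.
2nd diffs: -2, -2 (constant).
Newton forward-difference form: v_j = -1 + 1·C(j-1,1) + (-2)·C(j-1,2).
Continuing: …, -9, -16, -25, -36, …, v_{13} = -121.
Summing j = 1..13 (13 terms) gives -507.

-507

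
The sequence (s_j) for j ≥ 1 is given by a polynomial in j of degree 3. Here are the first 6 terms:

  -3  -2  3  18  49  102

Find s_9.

453

1st diffs: 1, 5, 15, 31, 53.
2nd diffs: 4, 10, 16, 22.
3rd diffs: 6, 6, 6 (constant).
So s_j = j^3 - 4j^2 + 6j - 6.
Evaluating at j = 9 gives s_9 = 453.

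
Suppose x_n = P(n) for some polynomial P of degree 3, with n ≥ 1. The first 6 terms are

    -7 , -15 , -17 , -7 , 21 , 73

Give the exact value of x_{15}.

1st diffs: -8, -2, 10, 28, 52.
2nd diffs: 6, 12, 18, 24.
3rd diffs: 6, 6, 6 (constant).
Newton forward-difference form: x_n = -7 + (-8)·C(n-1,1) + 6·C(n-1,2) + 6·C(n-1,3).
At n = 15: n-1 = 14, so x_{15} = -7 - 112 + 546 + 2184 = 2611.

2611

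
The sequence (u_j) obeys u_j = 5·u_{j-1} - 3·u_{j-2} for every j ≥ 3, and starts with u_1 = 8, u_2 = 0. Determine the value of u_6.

-2280

Compute successive terms:
u_3 = -24  u_4 = -120  u_5 = -528  u_6 = -2280.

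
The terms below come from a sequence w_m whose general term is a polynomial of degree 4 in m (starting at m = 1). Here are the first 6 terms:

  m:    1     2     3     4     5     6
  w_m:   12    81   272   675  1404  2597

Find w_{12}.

1st diffs: 69, 191, 403, 729, 1193.
2nd diffs: 122, 212, 326, 464.
3rd diffs: 90, 114, 138.
4th diffs: 24, 24 (constant).
So w_m = m^4 + 5m^3 + 6m^2 + m - 1.
Evaluating at m = 12 gives w_{12} = 30251.

30251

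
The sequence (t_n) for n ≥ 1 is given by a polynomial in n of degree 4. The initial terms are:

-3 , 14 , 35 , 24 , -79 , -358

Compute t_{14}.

-26926

1st diffs: 17, 21, -11, -103, -279.
2nd diffs: 4, -32, -92, -176.
3rd diffs: -36, -60, -84.
4th diffs: -24, -24 (constant).
Newton forward-difference form: t_n = -3 + 17·C(n-1,1) + 4·C(n-1,2) + (-36)·C(n-1,3) + (-24)·C(n-1,4).
At n = 14: n-1 = 13, so t_{14} = -3 + 221 + 312 - 10296 - 17160 = -26926.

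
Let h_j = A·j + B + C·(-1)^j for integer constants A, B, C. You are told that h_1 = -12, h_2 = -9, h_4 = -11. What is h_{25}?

-36

The three given values yield: A + B - C = -12; 2A + B + C = -9; 4A + B + C = -11.
Subtracting the first from the second: A + 2C = 3.
Subtracting the second from the third: 2A = -2.
Solving: C = 2, A = -1, then B = -9.
Therefore h_{25} = -25 + (-9) + 2·(-1) = -36.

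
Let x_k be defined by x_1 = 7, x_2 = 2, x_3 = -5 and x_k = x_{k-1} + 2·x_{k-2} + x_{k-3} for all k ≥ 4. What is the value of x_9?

34

Applying the relation repeatedly:
x_4 = 6  x_5 = -2  x_6 = 5  x_7 = 7  x_8 = 15  x_9 = 34.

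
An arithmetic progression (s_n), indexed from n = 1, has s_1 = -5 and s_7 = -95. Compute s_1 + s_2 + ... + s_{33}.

-8085

Common difference d = (-95 - (-5)) / (7 - 1) = -15.
s_n = -5 + (n - 1)·(-15).
s_{33} = -485; S = 33·(-5 + (-485))/2 = -8085.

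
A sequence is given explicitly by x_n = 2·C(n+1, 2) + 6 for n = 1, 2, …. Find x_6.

C(7, 2) = 21, so x_6 = 48.

48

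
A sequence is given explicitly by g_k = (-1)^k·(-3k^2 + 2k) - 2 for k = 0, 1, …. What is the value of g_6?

-98

(-1)^6 = 1; -3k^2 + 2k at k=6 is -96; so g_6 = -98.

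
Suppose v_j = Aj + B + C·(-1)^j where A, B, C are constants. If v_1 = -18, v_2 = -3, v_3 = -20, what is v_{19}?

-36

The three given values yield: A + B - C = -18; 2A + B + C = -3; 3A + B - C = -20.
Subtracting the first from the second: A + 2C = 15.
Subtracting the second from the third: A - 2C = -17.
Solving: C = 8, A = -1, then B = -9.
Hence v_{19} = -1·19 + (-9) + 8·(-1) = -36.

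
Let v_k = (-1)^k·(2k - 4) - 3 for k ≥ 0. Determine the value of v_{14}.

21

(-1)^14 = 1; 2k - 4 at k=14 is 24; so v_{14} = 21.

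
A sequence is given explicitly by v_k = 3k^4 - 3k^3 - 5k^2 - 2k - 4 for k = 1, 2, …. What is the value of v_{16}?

183004

v_{16} = 3·16^4 - 3·16^3 - 5·16^2 - 2·16 - 4 = 183004.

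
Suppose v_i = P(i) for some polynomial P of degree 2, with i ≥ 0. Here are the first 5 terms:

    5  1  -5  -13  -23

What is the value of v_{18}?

-373

1st diffs: -4, -6, -8, -10.
2nd diffs: -2, -2, -2 (constant).
Newton forward-difference form: v_i = 5 + (-4)·C(i,1) + (-2)·C(i,2).
At i = 18: i = 18, so v_{18} = 5 - 72 - 306 = -373.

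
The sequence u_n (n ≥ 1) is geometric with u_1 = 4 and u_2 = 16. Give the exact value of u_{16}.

Common ratio r = 4.
u_n = 4·4^(n-1).
u_{16} = 4·4^15 = 4294967296.

4294967296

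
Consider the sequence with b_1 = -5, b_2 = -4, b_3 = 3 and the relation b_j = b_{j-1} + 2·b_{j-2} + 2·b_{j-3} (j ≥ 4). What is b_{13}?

-13585

Step forward from the initial values:
b_4 = -15; b_5 = -17; b_6 = -41; b_7 = -105; b_8 = -221; b_9 = -513; b_{10} = -1165; b_{11} = -2633; b_{12} = -5989; b_{13} = -13585.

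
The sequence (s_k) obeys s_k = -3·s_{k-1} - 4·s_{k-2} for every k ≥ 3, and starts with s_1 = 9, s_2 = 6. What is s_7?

666

Applying the relation repeatedly:
s_3 = -54; s_4 = 138; s_5 = -198; s_6 = 42; s_7 = 666.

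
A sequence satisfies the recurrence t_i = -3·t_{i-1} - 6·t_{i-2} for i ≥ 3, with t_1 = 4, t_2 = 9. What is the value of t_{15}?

t_3 = -51  t_4 = 99  t_5 = 9  …  t_{12} = -21141  t_{13} = 350649  t_{14} = -925101  t_{15} = 671409.

671409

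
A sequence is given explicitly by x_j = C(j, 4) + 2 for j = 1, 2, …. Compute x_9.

C(9, 4) = 126, so x_9 = 128.

128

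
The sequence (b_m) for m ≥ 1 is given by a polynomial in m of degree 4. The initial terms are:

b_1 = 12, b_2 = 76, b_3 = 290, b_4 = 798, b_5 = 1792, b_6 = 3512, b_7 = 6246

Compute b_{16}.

147762

1st diffs: 64, 214, 508, 994, 1720, 2734.
2nd diffs: 150, 294, 486, 726, 1014.
3rd diffs: 144, 192, 240, 288.
4th diffs: 48, 48, 48 (constant).
Newton forward-difference form: b_m = 12 + 64·C(m-1,1) + 150·C(m-1,2) + 144·C(m-1,3) + 48·C(m-1,4).
At m = 16: m-1 = 15, so b_{16} = 12 + 960 + 15750 + 65520 + 65520 = 147762.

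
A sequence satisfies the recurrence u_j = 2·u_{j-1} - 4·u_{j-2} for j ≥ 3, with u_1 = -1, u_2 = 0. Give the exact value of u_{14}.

u_3 = 4  u_4 = 8  u_5 = 0  …  u_{11} = 0  u_{12} = -2048  u_{13} = -4096  u_{14} = 0.

0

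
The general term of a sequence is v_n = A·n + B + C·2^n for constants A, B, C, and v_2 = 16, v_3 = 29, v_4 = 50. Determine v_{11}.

4149

Write the equations: 2A + B + 4C = 16; 3A + B + 8C = 29; 4A + B + 16C = 50.
Subtracting the first from the second: A + 4C = 13.
Subtracting the second from the third: A + 8C = 21.
Solving: C = 2, A = 5, then B = -2.
Hence v_{11} = 5·11 + (-2) + 2·2048 = 4149.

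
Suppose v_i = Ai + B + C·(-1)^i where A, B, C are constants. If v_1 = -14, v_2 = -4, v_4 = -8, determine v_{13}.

Plug in i = 1, 2, 4: A + B - C = -14; 2A + B + C = -4; 4A + B + C = -8.
Subtracting the first from the second: A + 2C = 10.
Subtracting the second from the third: 2A = -4.
Solving: C = 6, A = -2, then B = -6.
Therefore v_{13} = -26 + (-6) + 6·(-1) = -38.

-38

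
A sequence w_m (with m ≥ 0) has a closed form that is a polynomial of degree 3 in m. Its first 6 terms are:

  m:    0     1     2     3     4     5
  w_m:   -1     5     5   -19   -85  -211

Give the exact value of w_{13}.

-5539

1st diffs: 6, 0, -24, -66, -126.
2nd diffs: -6, -24, -42, -60.
3rd diffs: -18, -18, -18 (constant).
Newton forward-difference form: w_m = -1 + 6·C(m,1) + (-6)·C(m,2) + (-18)·C(m,3).
At m = 13: m = 13, so w_{13} = -1 + 78 - 468 - 5148 = -5539.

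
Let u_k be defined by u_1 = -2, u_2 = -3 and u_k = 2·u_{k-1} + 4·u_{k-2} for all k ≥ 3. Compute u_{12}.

-498688

Step forward from the initial values:
u_3 = -14; u_4 = -40; u_5 = -136; u_6 = -432; u_7 = -1408; u_8 = -4544; u_9 = -14720; u_{10} = -47616; u_{11} = -154112; u_{12} = -498688.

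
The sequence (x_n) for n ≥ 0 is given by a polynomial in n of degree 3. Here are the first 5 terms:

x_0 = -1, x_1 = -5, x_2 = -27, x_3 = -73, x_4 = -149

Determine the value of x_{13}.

1st diffs: -4, -22, -46, -76.
2nd diffs: -18, -24, -30.
3rd diffs: -6, -6 (constant).
So x_n = -n^3 - 6n^2 + 3n - 1.
Evaluating at n = 13 gives x_{13} = -3173.

-3173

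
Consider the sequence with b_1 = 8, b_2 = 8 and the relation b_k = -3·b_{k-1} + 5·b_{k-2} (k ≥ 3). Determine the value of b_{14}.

-35380792

Applying the relation repeatedly:
b_3 = 16, b_4 = -8, b_5 = 104, …, b_{11} = 480136, b_{12} = -2012768, b_{13} = 8438984, b_{14} = -35380792.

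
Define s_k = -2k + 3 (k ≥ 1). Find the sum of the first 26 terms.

Over k = 1..26: Σk = 351.
Total = (-2)·351 + (3)·26 = -624.

-624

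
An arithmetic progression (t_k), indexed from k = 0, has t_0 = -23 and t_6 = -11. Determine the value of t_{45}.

67

Common difference d = (-11 - (-23)) / (6 - 0) = 2.
t_k = -23 + (k - 0)·2.
t_{45} = -23 + 45·2 = 67.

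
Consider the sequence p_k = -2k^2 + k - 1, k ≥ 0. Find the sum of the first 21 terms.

-5551

Over k = 0..20: Σk = 210, Σk² = 2870.
Total = (-2)·2870 + (1)·210 + (-1)·21 = -5551.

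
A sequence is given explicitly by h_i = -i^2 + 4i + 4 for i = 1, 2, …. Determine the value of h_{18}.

h_{18} = -1·18^2 + 4·18 + 4 = -248.

-248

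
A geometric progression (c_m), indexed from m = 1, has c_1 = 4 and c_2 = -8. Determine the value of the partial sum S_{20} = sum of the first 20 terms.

Common ratio r = -2.
c_m = 4·(-2)^(m-1).
S = 4·((-2)^20 - 1)/(-2 - 1) = 4·(1048576 - 1)/(-3) = -1398100.

-1398100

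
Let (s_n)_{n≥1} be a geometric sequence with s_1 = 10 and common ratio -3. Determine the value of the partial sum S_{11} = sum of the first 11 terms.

442870

s_n = 10·(-3)^(n-1).
S = 10·((-3)^11 - 1)/(-3 - 1) = 10·(-177147 - 1)/(-4) = 442870.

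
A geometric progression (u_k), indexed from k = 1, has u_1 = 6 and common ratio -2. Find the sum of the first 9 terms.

u_k = 6·(-2)^(k-1).
S = 6·((-2)^9 - 1)/(-2 - 1) = 6·(-512 - 1)/(-3) = 1026.

1026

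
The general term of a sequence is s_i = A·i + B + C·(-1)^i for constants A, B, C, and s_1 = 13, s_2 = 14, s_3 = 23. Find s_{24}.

124

Write the equations: A + B - C = 13; 2A + B + C = 14; 3A + B - C = 23.
Subtracting the first from the second: A + 2C = 1.
Subtracting the second from the third: A - 2C = 9.
Solving: C = -2, A = 5, then B = 6.
Hence s_{24} = 5·24 + 6 + (-2)·1 = 124.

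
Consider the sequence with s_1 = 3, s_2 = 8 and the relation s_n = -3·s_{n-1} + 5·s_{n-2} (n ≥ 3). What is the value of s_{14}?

Step forward from the initial values:
s_3 = -9, s_4 = 67, s_5 = -246, …, s_{11} = -1378014, s_{12} = 5777557, s_{13} = -24222741, s_{14} = 101556008.

101556008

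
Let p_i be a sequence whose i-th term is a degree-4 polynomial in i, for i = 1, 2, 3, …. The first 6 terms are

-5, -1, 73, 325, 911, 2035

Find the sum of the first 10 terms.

43306

1st diffs: 4, 74, 252, 586, 1124.
2nd diffs: 70, 178, 334, 538.
3rd diffs: 108, 156, 204.
4th diffs: 48, 48 (constant).
So p_i = 2i^4 - 2i^3 - 3i^2 - 3i + 1.
Continuing: 3949, 6953, 11395, 17671.
Summing i = 1..10 (10 terms) gives 43306.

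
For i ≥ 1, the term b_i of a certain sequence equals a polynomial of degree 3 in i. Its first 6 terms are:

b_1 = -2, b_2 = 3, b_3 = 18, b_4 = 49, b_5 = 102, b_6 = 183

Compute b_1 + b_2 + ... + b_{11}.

3883

1st diffs: 5, 15, 31, 53, 81.
2nd diffs: 10, 16, 22, 28.
3rd diffs: 6, 6, 6 (constant).
Newton forward-difference form: b_i = -2 + 5·C(i-1,1) + 10·C(i-1,2) + 6·C(i-1,3).
Continuing: …, 298, 453, 654, 907, …, b_{11} = 1218.
Summing i = 1..11 (11 terms) gives 3883.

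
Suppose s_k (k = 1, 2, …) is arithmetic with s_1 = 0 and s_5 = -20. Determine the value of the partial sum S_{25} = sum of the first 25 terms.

-1500

Common difference d = (-20 - 0) / (5 - 1) = -5.
s_k = 0 + (k - 1)·(-5).
s_{25} = -120; S = 25·(0 + (-120))/2 = -1500.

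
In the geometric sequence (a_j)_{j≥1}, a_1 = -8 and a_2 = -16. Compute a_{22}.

-16777216

Common ratio r = 2.
a_j = (-8)·2^(j-1).
a_{22} = (-8)·2^21 = -16777216.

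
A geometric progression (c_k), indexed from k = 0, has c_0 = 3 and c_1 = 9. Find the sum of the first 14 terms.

Common ratio r = 3.
c_k = 3·3^(k-0).
S = 3·(3^14 - 1)/(3 - 1) = 3·(4782969 - 1)/(2) = 7174452.

7174452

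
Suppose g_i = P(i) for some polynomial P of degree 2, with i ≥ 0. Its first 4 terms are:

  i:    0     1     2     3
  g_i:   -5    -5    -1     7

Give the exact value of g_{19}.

679

1st diffs: 0, 4, 8.
2nd diffs: 4, 4 (constant).
So g_i = 2i^2 - 2i - 5.
Evaluating at i = 19 gives g_{19} = 679.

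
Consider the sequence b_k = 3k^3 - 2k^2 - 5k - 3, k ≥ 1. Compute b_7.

893

b_7 = 3·7^3 - 2·7^2 - 5·7 - 3 = 893.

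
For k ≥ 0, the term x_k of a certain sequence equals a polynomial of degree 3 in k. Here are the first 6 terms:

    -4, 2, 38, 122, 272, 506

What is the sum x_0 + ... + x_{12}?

1st diffs: 6, 36, 84, 150, 234.
2nd diffs: 30, 48, 66, 84.
3rd diffs: 18, 18, 18 (constant).
Newton forward-difference form: x_k = -4 + 6·C(k,1) + 30·C(k,2) + 18·C(k,3).
Continuing: …, 842, 1298, 1892, 2642, …, x_{12} = 6008.
Summing k = 0..12 (13 terms) gives 21866.

21866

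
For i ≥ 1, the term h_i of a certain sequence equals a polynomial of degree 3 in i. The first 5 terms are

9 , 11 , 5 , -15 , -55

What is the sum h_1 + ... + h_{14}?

1st diffs: 2, -6, -20, -40.
2nd diffs: -8, -14, -20.
3rd diffs: -6, -6 (constant).
Newton forward-difference form: h_i = 9 + 2·C(i-1,1) + (-8)·C(i-1,2) + (-6)·C(i-1,3).
Continuing: …, -121, -219, -355, -535, …, h_{14} = -2305.
Summing i = 1..14 (14 terms) gives -8610.

-8610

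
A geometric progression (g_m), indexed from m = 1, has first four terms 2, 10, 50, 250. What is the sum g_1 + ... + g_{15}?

15258789062

Common ratio r = 5.
g_m = 2·5^(m-1).
S = 2·(5^15 - 1)/(5 - 1) = 2·(30517578125 - 1)/(4) = 15258789062.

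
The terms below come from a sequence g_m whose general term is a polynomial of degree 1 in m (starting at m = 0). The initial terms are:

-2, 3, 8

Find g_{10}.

48

1st diffs: 5, 5 (constant).
So g_m = 5m - 2.
Evaluating at m = 10 gives g_{10} = 48.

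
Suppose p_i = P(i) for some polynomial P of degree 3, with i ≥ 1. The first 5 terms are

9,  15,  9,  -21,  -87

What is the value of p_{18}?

-9681

1st diffs: 6, -6, -30, -66.
2nd diffs: -12, -24, -36.
3rd diffs: -12, -12 (constant).
Newton forward-difference form: p_i = 9 + 6·C(i-1,1) + (-12)·C(i-1,2) + (-12)·C(i-1,3).
At i = 18: i-1 = 17, so p_{18} = 9 + 102 - 1632 - 8160 = -9681.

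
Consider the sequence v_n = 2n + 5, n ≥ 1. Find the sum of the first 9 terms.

135

Over n = 1..9: Σn = 45.
Total = (2)·45 + (5)·9 = 135.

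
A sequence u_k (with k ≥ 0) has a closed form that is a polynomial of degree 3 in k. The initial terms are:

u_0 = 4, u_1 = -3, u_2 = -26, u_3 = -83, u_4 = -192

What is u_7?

1st diffs: -7, -23, -57, -109.
2nd diffs: -16, -34, -52.
3rd diffs: -18, -18 (constant).
So u_k = -3k^3 + k^2 - 5k + 4.
Evaluating at k = 7 gives u_7 = -1011.

-1011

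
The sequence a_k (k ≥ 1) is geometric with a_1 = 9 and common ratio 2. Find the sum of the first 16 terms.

a_k = 9·2^(k-1).
S = 9·(2^16 - 1)/(2 - 1) = 9·(65536 - 1)/(1) = 589815.

589815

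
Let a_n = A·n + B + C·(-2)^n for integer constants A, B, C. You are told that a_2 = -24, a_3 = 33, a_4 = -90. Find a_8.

-1302

Plug in n = 2, 3, 4: 2A + B + 4C = -24; 3A + B - 8C = 33; 4A + B + 16C = -90.
Subtracting the first from the second: A - 12C = 57.
Subtracting the second from the third: A + 24C = -123.
Solving: C = -5, A = -3, then B = 2.
Therefore a_8 = -24 + 2 + (-5)·256 = -1302.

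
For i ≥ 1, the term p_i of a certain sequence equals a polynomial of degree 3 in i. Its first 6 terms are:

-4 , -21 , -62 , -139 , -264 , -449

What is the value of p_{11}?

1st diffs: -17, -41, -77, -125, -185.
2nd diffs: -24, -36, -48, -60.
3rd diffs: -12, -12, -12 (constant).
So p_i = -2i^3 - 3i + 1.
Evaluating at i = 11 gives p_{11} = -2694.

-2694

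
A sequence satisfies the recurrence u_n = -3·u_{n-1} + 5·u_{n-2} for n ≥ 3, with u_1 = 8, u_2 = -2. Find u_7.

Compute successive terms:
u_3 = 46; u_4 = -148; u_5 = 674; u_6 = -2762; u_7 = 11656.

11656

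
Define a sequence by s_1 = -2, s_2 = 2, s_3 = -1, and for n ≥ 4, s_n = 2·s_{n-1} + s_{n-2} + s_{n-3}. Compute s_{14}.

-15859

s_4 = -2, s_5 = -3, s_6 = -9, …, s_{11} = -960, s_{12} = -2445, s_{13} = -6227, s_{14} = -15859.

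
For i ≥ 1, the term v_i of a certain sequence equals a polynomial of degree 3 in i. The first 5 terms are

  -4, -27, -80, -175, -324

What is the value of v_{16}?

-8959

1st diffs: -23, -53, -95, -149.
2nd diffs: -30, -42, -54.
3rd diffs: -12, -12 (constant).
So v_i = -2i^3 - 3i^2 + 1.
Evaluating at i = 16 gives v_{16} = -8959.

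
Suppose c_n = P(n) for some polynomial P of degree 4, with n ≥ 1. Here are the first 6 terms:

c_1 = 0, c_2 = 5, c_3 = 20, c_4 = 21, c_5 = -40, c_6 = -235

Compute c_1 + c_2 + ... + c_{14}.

-67977

1st diffs: 5, 15, 1, -61, -195.
2nd diffs: 10, -14, -62, -134.
3rd diffs: -24, -48, -72.
4th diffs: -24, -24 (constant).
Newton forward-difference form: c_n = 5·C(n-1,1) + 10·C(n-1,2) + (-24)·C(n-1,3) + (-24)·C(n-1,4).
Continuing: …, -660, -1435, -2704, -4635, …, c_{14} = -23179.
Summing n = 1..14 (14 terms) gives -67977.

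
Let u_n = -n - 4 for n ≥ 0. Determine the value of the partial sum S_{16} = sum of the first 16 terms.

Over n = 0..15: Σn = 120.
Total = (-1)·120 + (-4)·16 = -184.

-184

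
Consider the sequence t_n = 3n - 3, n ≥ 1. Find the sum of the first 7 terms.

63

Over n = 1..7: Σn = 28.
Total = (3)·28 + (-3)·7 = 63.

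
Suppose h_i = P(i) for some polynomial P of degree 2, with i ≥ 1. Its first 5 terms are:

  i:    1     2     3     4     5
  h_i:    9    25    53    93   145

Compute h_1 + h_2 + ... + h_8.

1192

1st diffs: 16, 28, 40, 52.
2nd diffs: 12, 12, 12 (constant).
So h_i = 6i^2 - 2i + 5.
Continuing: 209, 285, 373.
Summing i = 1..8 (8 terms) gives 1192.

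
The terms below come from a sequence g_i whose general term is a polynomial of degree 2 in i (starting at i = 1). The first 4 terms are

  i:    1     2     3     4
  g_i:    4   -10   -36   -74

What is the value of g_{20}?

-2314

1st diffs: -14, -26, -38.
2nd diffs: -12, -12 (constant).
So g_i = -6i^2 + 4i + 6.
Evaluating at i = 20 gives g_{20} = -2314.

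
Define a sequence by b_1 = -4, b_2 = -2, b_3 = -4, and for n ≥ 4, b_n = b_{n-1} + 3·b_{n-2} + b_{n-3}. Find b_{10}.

-2450

Applying the relation repeatedly:
b_4 = -14  b_5 = -28  b_6 = -74  b_7 = -172  b_8 = -422  b_9 = -1012  b_{10} = -2450.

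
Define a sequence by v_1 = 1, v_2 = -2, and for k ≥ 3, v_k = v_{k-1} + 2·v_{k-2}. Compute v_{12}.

-684

Compute successive terms:
v_3 = 0;  v_4 = -4;  v_5 = -4;  v_6 = -12;  v_7 = -20;  v_8 = -44;  v_9 = -84;  v_{10} = -172;  v_{11} = -340;  v_{12} = -684.
(Characteristic roots are 2 and -1.)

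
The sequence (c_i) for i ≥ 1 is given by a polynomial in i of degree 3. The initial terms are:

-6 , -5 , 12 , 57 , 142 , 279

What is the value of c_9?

1st diffs: 1, 17, 45, 85, 137.
2nd diffs: 16, 28, 40, 52.
3rd diffs: 12, 12, 12 (constant).
So c_i = 2i^3 - 4i^2 - i - 3.
Evaluating at i = 9 gives c_9 = 1122.

1122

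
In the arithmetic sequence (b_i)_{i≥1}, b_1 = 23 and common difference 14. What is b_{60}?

b_i = 23 + (i - 1)·14.
b_{60} = 23 + 59·14 = 849.

849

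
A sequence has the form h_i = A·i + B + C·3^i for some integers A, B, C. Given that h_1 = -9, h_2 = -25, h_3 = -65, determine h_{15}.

At i = 1, 2, 3: A + B + 3C = -9; 2A + B + 9C = -25; 3A + B + 27C = -65.
Subtracting the first from the second: A + 6C = -16.
Subtracting the second from the third: A + 18C = -40.
Solving: C = -2, A = -4, then B = 1.
Therefore h_{15} = -60 + 1 + (-2)·14348907 = -28697873.

-28697873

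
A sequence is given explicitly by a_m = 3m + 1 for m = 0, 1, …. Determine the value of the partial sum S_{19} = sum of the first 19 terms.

Over m = 0..18: Σm = 171.
Total = (3)·171 + (1)·19 = 532.

532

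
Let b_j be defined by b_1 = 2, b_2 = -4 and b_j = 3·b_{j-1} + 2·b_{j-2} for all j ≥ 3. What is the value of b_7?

Applying the relation repeatedly:
b_3 = -8; b_4 = -32; b_5 = -112; b_6 = -400; b_7 = -1424.

-1424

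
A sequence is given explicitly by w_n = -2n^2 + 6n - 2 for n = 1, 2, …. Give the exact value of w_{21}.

w_{21} = -2·21^2 + 6·21 - 2 = -758.

-758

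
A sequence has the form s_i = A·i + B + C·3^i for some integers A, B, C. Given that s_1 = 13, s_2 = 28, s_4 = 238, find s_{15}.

43046683

At i = 1, 2, 4: A + B + 3C = 13; 2A + B + 9C = 28; 4A + B + 81C = 238.
Subtracting the first from the second: A + 6C = 15.
Subtracting the second from the third: 2A + 72C = 210.
Solving: C = 3, A = -3, then B = 7.
Therefore s_{15} = -45 + 7 + 3·14348907 = 43046683.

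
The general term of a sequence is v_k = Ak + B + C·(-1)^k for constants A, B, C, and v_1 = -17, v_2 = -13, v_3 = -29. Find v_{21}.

Plug in k = 1, 2, 3: A + B - C = -17; 2A + B + C = -13; 3A + B - C = -29.
Subtracting the first from the second: A + 2C = 4.
Subtracting the second from the third: A - 2C = -16.
Solving: C = 5, A = -6, then B = -6.
So v_k = -6·k + (-6) + 5·(-1)^k; at k=21 this is -137.

-137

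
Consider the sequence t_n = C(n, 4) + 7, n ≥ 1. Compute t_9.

C(9, 4) = 126, so t_9 = 133.

133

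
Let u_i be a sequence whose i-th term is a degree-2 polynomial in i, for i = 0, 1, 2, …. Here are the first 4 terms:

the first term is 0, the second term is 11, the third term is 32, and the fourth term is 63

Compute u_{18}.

1st diffs: 11, 21, 31.
2nd diffs: 10, 10 (constant).
Newton forward-difference form: u_i = 11·C(i,1) + 10·C(i,2).
At i = 18: i = 18, so u_{18} = 198 + 1530 = 1728.

1728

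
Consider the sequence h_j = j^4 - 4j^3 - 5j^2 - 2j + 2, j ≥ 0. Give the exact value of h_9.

3224

h_9 = 1·9^4 - 4·9^3 - 5·9^2 - 2·9 + 2 = 3224.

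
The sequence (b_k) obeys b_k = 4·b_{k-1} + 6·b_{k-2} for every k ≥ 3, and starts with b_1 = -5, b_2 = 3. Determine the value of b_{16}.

-21903384960

Step forward from the initial values:
b_3 = -18  b_4 = -54  b_5 = -324  …  b_{13} = -159216192  b_{14} = -821918016  b_{15} = -4242969216  b_{16} = -21903384960.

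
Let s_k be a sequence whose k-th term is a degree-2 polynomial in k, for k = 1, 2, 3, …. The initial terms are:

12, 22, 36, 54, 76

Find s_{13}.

396

1st diffs: 10, 14, 18, 22.
2nd diffs: 4, 4, 4 (constant).
So s_k = 2k^2 + 4k + 6.
Evaluating at k = 13 gives s_{13} = 396.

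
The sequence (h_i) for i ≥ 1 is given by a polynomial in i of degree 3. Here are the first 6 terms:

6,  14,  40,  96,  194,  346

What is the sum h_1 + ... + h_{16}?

1st diffs: 8, 26, 56, 98, 152.
2nd diffs: 18, 30, 42, 54.
3rd diffs: 12, 12, 12 (constant).
Newton forward-difference form: h_i = 6 + 8·C(i-1,1) + 18·C(i-1,2) + 12·C(i-1,3).
Continuing: …, 564, 860, 1246, 1734, …, h_{16} = 7476.
Summing i = 1..16 (16 terms) gives 32976.

32976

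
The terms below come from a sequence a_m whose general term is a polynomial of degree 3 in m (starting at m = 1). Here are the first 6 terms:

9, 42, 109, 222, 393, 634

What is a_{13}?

1st diffs: 33, 67, 113, 171, 241.
2nd diffs: 34, 46, 58, 70.
3rd diffs: 12, 12, 12 (constant).
Newton forward-difference form: a_m = 9 + 33·C(m-1,1) + 34·C(m-1,2) + 12·C(m-1,3).
At m = 13: m-1 = 12, so a_{13} = 9 + 396 + 2244 + 2640 = 5289.

5289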